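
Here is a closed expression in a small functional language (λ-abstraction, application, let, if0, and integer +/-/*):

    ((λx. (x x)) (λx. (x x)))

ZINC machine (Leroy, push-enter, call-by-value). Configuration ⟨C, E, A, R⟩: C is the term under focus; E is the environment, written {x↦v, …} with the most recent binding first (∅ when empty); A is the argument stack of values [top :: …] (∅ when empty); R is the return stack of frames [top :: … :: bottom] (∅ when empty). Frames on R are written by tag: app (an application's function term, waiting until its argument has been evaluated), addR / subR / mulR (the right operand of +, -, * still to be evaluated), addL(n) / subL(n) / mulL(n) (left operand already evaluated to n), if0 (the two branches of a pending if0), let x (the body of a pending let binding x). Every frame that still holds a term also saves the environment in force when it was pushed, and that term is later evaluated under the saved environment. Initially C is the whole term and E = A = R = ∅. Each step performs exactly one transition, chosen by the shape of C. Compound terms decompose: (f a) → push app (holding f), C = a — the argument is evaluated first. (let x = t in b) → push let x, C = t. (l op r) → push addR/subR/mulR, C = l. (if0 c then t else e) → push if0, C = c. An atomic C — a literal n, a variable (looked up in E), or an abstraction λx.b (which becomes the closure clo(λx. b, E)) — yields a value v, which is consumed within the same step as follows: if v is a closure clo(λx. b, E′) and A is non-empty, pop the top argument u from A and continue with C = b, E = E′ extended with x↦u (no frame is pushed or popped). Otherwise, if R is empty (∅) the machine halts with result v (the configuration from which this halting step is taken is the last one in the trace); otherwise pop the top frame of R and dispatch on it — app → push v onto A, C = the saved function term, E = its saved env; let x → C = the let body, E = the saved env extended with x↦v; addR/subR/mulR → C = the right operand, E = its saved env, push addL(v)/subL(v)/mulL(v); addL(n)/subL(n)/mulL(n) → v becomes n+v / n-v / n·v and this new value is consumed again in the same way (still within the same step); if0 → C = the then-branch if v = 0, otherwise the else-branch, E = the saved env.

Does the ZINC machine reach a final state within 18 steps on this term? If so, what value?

Answer: DIVERGES (no final state within 18 steps)

Machine steps:
step 0: [C=((λx. (x x)) (λx. (x x))) | E=∅ | A=∅ | R=∅]
step 1: [C=(λx. (x x)) | E=∅ | A=∅ | R=[app]]
step 2: [C=(λx. (x x)) | E=∅ | A=[clo(λx. (x x), ∅)] | R=∅]
step 3: [C=(x x) | E={x↦clo(λx. (x x), ∅)} | A=∅ | R=∅]
step 4: [C=x | E={x↦clo(λx. (x x), ∅)} | A=∅ | R=[app]]
step 5: [C=x | E={x↦clo(λx. (x x), ∅)} | A=[clo(λx. (x x), ∅)] | R=∅]
… configuration repeats with period 3 (steps 3–5 recur indefinitely) …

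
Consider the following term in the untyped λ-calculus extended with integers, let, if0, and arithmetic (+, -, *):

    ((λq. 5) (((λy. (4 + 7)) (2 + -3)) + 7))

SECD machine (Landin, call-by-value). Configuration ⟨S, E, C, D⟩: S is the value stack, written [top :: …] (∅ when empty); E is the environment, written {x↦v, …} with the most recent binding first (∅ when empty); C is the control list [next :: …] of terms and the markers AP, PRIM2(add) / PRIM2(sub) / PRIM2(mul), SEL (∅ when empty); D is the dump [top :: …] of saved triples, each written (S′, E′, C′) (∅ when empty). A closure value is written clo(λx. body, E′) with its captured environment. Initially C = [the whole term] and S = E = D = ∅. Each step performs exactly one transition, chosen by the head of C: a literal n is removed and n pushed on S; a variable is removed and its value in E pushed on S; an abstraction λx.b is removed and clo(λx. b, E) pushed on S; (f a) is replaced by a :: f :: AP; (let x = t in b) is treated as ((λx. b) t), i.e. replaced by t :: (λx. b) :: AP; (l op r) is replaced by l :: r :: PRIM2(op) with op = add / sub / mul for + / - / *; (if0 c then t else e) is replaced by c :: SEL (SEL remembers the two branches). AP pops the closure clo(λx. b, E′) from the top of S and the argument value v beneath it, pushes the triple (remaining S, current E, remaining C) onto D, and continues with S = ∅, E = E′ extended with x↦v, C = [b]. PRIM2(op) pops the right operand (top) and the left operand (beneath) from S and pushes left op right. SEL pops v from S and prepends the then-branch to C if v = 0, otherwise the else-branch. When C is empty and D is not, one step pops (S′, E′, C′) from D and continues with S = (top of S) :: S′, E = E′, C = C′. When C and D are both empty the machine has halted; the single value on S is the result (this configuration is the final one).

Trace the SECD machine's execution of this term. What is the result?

0. <S=∅, E=∅, C=[((λq. 5) (((λy. (4 + 7)) (2 + -3)) + 7))], D=∅>
1. <S=∅, E=∅, C=[(((λy. (4 + 7)) (2 + -3)) + 7) :: (λq. 5) :: AP], D=∅>
2. <S=∅, E=∅, C=[((λy. (4 + 7)) (2 + -3)) :: 7 :: PRIM2(add) :: (λq. 5) :: AP], D=∅>
3. <S=∅, E=∅, C=[(2 + -3) :: (λy. (4 + 7)) :: AP :: 7 :: PRIM2(add) :: (λq. 5) :: AP], D=∅>
4. <S=∅, E=∅, C=[2 :: -3 :: PRIM2(add) :: (λy. (4 + 7)) :: AP :: 7 :: PRIM2(add) :: (λq. 5) :: AP], D=∅>
5. <S=[2], E=∅, C=[-3 :: PRIM2(add) :: (λy. (4 + 7)) :: AP :: 7 :: PRIM2(add) :: (λq. 5) :: AP], D=∅>
6. <S=[-3 :: 2], E=∅, C=[PRIM2(add) :: (λy. (4 + 7)) :: AP :: 7 :: PRIM2(add) :: (λq. 5) :: AP], D=∅>
7. <S=[-1], E=∅, C=[(λy. (4 + 7)) :: AP :: 7 :: PRIM2(add) :: (λq. 5) :: AP], D=∅>
8. <S=[clo(λy. (4 + 7), ∅) :: -1], E=∅, C=[AP :: 7 :: PRIM2(add) :: (λq. 5) :: AP], D=∅>
9. <S=∅, E={y↦-1}, C=[(4 + 7)], D=[(∅, ∅, [7 :: PRIM2(add) :: (λq. 5) :: AP])]>
10. <S=∅, E={y↦-1}, C=[4 :: 7 :: PRIM2(add)], D=[(∅, ∅, [7 :: PRIM2(add) :: (λq. 5) :: AP])]>
11. <S=[4], E={y↦-1}, C=[7 :: PRIM2(add)], D=[(∅, ∅, [7 :: PRIM2(add) :: (λq. 5) :: AP])]>
12. <S=[7 :: 4], E={y↦-1}, C=[PRIM2(add)], D=[(∅, ∅, [7 :: PRIM2(add) :: (λq. 5) :: AP])]>
13. <S=[11], E={y↦-1}, C=∅, D=[(∅, ∅, [7 :: PRIM2(add) :: (λq. 5) :: AP])]>
14. <S=[11], E=∅, C=[7 :: PRIM2(add) :: (λq. 5) :: AP], D=∅>
15. <S=[7 :: 11], E=∅, C=[PRIM2(add) :: (λq. 5) :: AP], D=∅>
16. <S=[18], E=∅, C=[(λq. 5) :: AP], D=∅>
17. <S=[clo(λq. 5, ∅) :: 18], E=∅, C=[AP], D=∅>
18. <S=∅, E={q↦18}, C=[5], D=[(∅, ∅, ∅)]>
19. <S=[5], E={q↦18}, C=∅, D=[(∅, ∅, ∅)]>
20. <S=[5], E=∅, C=∅, D=∅>
→ final value 5

Answer: 5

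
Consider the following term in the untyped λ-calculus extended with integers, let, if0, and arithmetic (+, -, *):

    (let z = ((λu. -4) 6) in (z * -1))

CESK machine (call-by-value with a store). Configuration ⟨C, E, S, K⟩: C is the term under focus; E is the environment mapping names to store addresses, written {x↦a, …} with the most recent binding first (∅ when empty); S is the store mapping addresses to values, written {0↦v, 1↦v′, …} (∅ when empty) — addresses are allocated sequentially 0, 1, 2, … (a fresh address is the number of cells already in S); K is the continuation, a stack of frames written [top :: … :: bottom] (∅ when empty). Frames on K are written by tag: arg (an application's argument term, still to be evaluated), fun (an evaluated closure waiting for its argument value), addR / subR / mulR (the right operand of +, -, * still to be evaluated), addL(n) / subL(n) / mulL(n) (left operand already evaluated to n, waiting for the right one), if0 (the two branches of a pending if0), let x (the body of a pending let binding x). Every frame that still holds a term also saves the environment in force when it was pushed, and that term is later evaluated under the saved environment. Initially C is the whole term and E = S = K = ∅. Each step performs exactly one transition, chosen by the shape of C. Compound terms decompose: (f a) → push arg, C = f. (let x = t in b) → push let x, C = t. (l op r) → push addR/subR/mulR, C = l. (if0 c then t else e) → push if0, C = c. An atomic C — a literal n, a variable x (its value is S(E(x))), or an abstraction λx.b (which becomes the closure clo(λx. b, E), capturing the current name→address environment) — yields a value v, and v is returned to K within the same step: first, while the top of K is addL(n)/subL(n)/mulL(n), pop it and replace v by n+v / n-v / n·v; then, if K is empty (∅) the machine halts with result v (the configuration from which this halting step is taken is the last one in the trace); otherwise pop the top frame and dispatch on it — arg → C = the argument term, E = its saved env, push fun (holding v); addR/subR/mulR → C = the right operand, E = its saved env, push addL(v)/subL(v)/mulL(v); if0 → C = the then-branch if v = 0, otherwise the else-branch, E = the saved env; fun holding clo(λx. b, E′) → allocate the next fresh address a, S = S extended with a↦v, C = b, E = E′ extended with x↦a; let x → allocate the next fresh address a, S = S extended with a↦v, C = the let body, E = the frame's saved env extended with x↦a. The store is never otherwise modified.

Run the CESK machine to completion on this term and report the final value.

Answer: 4

Derivation:
0. <C=(let z = ((λu. -4) 6) in (z * -1)), E=∅, S=∅, K=∅>
1. <C=((λu. -4) 6), E=∅, S=∅, K=[let z]>
2. <C=(λu. -4), E=∅, S=∅, K=[arg :: let z]>
3. <C=6, E=∅, S=∅, K=[fun :: let z]>
4. <C=-4, E={u↦0}, S={0↦6}, K=[let z]>
5. <C=(z * -1), E={z↦1}, S={0↦6, 1↦-4}, K=∅>
6. <C=z, E={z↦1}, S={0↦6, 1↦-4}, K=[mulR]>
7. <C=-1, E={z↦1}, S={0↦6, 1↦-4}, K=[mulL(-4)]>
→ final value 4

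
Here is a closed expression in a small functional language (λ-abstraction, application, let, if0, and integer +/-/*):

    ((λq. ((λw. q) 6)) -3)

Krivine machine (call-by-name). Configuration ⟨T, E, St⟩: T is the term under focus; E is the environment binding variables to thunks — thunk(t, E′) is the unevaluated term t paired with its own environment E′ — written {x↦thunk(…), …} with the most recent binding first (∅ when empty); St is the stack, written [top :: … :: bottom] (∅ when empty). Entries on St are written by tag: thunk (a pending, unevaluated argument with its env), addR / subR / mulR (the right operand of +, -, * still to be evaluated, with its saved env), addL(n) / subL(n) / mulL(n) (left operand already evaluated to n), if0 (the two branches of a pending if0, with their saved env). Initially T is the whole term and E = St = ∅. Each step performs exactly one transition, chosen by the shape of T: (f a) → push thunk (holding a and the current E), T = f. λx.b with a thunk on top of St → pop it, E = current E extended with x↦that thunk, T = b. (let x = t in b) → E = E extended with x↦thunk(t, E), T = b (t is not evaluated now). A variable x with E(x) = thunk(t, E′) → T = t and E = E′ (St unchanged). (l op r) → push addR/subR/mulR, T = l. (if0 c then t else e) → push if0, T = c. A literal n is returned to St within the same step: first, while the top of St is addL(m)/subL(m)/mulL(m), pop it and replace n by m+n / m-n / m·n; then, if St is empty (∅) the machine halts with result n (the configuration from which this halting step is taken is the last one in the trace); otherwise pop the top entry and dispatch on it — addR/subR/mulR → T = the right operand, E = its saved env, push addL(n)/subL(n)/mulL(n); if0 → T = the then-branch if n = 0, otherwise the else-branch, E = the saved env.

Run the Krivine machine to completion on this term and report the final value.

Answer: -3

Execution trace:
0. ⟨T=((λq. ((λw. q) 6)) -3); E=∅; St=∅⟩
1. ⟨T=(λq. ((λw. q) 6)); E=∅; St=[thunk]⟩
2. ⟨T=((λw. q) 6); E={q↦thunk(-3, ∅)}; St=∅⟩
3. ⟨T=(λw. q); E={q↦thunk(-3, ∅)}; St=[thunk]⟩
4. ⟨T=q; E={w↦thunk(6, {q↦thunk(-3, ∅)}), q↦thunk(-3, ∅)}; St=∅⟩
5. ⟨T=-3; E=∅; St=∅⟩
→ final value -3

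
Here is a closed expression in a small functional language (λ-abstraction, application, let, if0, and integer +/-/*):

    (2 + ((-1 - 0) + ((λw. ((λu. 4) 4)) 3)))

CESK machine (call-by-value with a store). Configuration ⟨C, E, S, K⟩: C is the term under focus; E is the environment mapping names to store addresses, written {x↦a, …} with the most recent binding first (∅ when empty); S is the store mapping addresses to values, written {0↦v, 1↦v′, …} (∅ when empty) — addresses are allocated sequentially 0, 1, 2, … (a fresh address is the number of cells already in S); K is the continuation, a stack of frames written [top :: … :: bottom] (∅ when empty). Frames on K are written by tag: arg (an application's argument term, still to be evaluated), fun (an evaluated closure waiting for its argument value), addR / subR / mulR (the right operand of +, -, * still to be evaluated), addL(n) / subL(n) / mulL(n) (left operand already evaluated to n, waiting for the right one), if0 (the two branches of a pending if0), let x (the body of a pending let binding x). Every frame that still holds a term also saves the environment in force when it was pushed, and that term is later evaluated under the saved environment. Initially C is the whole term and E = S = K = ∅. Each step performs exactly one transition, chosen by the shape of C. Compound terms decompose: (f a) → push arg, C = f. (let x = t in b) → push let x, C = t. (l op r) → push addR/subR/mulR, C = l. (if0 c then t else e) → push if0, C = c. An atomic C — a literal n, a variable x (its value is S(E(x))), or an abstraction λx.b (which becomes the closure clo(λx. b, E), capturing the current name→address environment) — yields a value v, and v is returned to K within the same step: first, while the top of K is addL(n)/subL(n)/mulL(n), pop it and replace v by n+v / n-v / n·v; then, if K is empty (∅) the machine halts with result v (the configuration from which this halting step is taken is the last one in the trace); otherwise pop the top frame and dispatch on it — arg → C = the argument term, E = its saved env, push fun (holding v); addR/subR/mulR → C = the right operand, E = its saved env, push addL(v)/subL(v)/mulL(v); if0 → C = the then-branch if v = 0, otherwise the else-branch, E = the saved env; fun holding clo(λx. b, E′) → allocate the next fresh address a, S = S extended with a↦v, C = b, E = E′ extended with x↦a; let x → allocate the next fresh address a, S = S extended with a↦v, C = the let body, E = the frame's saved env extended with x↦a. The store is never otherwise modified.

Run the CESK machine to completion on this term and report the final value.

Answer: 5

Machine steps:
0. <C=(2 + ((-1 - 0) + ((λw. ((λu. 4) 4)) 3))), E=∅, S=∅, K=∅>
1. <C=2, E=∅, S=∅, K=[addR]>
2. <C=((-1 - 0) + ((λw. ((λu. 4) 4)) 3)), E=∅, S=∅, K=[addL(2)]>
3. <C=(-1 - 0), E=∅, S=∅, K=[addR :: addL(2)]>
4. <C=-1, E=∅, S=∅, K=[subR :: addR :: addL(2)]>
5. <C=0, E=∅, S=∅, K=[subL(-1) :: addR :: addL(2)]>
6. <C=((λw. ((λu. 4) 4)) 3), E=∅, S=∅, K=[addL(-1) :: addL(2)]>
7. <C=(λw. ((λu. 4) 4)), E=∅, S=∅, K=[arg :: addL(-1) :: addL(2)]>
8. <C=3, E=∅, S=∅, K=[fun :: addL(-1) :: addL(2)]>
9. <C=((λu. 4) 4), E={w↦0}, S={0↦3}, K=[addL(-1) :: addL(2)]>
10. <C=(λu. 4), E={w↦0}, S={0↦3}, K=[arg :: addL(-1) :: addL(2)]>
11. <C=4, E={w↦0}, S={0↦3}, K=[fun :: addL(-1) :: addL(2)]>
12. <C=4, E={u↦1, w↦0}, S={0↦3, 1↦4}, K=[addL(-1) :: addL(2)]>
→ final value 5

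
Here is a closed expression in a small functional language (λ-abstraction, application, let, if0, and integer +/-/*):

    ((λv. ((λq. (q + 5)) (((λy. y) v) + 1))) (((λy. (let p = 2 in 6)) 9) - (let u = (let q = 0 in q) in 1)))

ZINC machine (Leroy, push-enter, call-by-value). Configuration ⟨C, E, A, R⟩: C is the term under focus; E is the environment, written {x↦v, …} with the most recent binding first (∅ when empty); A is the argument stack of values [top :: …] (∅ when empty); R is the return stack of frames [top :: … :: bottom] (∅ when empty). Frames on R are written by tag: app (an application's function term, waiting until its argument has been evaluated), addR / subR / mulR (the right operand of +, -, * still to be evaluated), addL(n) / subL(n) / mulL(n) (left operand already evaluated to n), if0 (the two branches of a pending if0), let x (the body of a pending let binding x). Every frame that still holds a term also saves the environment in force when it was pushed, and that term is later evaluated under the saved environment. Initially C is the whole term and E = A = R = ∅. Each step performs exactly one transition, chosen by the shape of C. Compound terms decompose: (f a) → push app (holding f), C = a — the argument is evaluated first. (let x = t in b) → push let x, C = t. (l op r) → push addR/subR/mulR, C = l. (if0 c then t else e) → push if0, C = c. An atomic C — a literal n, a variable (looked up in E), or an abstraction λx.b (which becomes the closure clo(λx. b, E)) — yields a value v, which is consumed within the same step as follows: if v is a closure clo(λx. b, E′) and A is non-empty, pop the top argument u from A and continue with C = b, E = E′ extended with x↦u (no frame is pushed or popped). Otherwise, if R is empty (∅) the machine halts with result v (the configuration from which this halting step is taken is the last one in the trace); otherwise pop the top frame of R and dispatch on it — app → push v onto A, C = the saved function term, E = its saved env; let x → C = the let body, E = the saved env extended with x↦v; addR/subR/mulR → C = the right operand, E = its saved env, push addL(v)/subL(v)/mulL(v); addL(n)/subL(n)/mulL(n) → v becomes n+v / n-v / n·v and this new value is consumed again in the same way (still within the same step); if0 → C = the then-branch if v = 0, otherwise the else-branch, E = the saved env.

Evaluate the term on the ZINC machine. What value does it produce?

Answer: 11

Machine steps:
t=0: ⟨C=((λv. ((λq. (q + 5)) (((λy. y) v) + 1))) (((λy. (let p = 2 in 6)) 9) - (let u = (let q = 0 in q) in 1))); E=∅; A=∅; R=∅⟩
t=1: ⟨C=(((λy. (let p = 2 in 6)) 9) - (let u = (let q = 0 in q) in 1)); E=∅; A=∅; R=[app]⟩
t=2: ⟨C=((λy. (let p = 2 in 6)) 9); E=∅; A=∅; R=[subR :: app]⟩
t=3: ⟨C=9; E=∅; A=∅; R=[app :: subR :: app]⟩
t=4: ⟨C=(λy. (let p = 2 in 6)); E=∅; A=[9]; R=[subR :: app]⟩
t=5: ⟨C=(let p = 2 in 6); E={y↦9}; A=∅; R=[subR :: app]⟩
t=6: ⟨C=2; E={y↦9}; A=∅; R=[let p :: subR :: app]⟩
t=7: ⟨C=6; E={p↦2, y↦9}; A=∅; R=[subR :: app]⟩
t=8: ⟨C=(let u = (let q = 0 in q) in 1); E=∅; A=∅; R=[subL(6) :: app]⟩
t=9: ⟨C=(let q = 0 in q); E=∅; A=∅; R=[let u :: subL(6) :: app]⟩
t=10: ⟨C=0; E=∅; A=∅; R=[let q :: let u :: subL(6) :: app]⟩
t=11: ⟨C=q; E={q↦0}; A=∅; R=[let u :: subL(6) :: app]⟩
t=12: ⟨C=1; E={u↦0}; A=∅; R=[subL(6) :: app]⟩
t=13: ⟨C=(λv. ((λq. (q + 5)) (((λy. y) v) + 1))); E=∅; A=[5]; R=∅⟩
t=14: ⟨C=((λq. (q + 5)) (((λy. y) v) + 1)); E={v↦5}; A=∅; R=∅⟩
t=15: ⟨C=(((λy. y) v) + 1); E={v↦5}; A=∅; R=[app]⟩
t=16: ⟨C=((λy. y) v); E={v↦5}; A=∅; R=[addR :: app]⟩
t=17: ⟨C=v; E={v↦5}; A=∅; R=[app :: addR :: app]⟩
t=18: ⟨C=(λy. y); E={v↦5}; A=[5]; R=[addR :: app]⟩
t=19: ⟨C=y; E={y↦5, v↦5}; A=∅; R=[addR :: app]⟩
t=20: ⟨C=1; E={v↦5}; A=∅; R=[addL(5) :: app]⟩
t=21: ⟨C=(λq. (q + 5)); E={v↦5}; A=[6]; R=∅⟩
t=22: ⟨C=(q + 5); E={q↦6, v↦5}; A=∅; R=∅⟩
t=23: ⟨C=q; E={q↦6, v↦5}; A=∅; R=[addR]⟩
t=24: ⟨C=5; E={q↦6, v↦5}; A=∅; R=[addL(6)]⟩
→ final value 11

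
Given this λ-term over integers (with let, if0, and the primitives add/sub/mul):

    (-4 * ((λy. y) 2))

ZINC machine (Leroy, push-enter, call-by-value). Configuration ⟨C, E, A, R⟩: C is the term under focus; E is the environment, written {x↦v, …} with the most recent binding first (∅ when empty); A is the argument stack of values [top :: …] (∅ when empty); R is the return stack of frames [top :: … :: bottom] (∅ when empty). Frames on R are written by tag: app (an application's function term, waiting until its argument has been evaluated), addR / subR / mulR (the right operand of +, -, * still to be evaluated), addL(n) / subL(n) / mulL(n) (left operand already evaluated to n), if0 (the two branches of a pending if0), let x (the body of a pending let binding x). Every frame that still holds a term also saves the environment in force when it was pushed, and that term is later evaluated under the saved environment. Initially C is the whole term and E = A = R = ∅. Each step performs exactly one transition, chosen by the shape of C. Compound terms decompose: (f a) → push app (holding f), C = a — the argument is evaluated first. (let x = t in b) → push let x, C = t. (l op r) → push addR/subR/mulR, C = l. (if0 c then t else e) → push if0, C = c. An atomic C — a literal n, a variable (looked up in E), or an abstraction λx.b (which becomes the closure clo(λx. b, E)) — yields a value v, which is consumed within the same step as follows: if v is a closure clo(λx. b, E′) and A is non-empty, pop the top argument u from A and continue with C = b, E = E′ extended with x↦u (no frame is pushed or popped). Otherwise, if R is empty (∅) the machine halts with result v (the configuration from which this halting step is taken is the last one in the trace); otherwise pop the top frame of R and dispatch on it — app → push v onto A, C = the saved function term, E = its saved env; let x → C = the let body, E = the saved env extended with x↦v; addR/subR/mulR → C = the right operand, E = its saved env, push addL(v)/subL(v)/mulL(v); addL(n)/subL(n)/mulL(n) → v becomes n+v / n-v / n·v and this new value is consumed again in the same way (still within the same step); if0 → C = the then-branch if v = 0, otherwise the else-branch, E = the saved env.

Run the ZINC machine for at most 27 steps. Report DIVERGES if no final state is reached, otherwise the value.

t=0: ⟨C=(-4 * ((λy. y) 2)); E=∅; A=∅; R=∅⟩
t=1: ⟨C=-4; E=∅; A=∅; R=[mulR]⟩
t=2: ⟨C=((λy. y) 2); E=∅; A=∅; R=[mulL(-4)]⟩
t=3: ⟨C=2; E=∅; A=∅; R=[app :: mulL(-4)]⟩
t=4: ⟨C=(λy. y); E=∅; A=[2]; R=[mulL(-4)]⟩
t=5: ⟨C=y; E={y↦2}; A=∅; R=[mulL(-4)]⟩
→ final value -8

Answer: -8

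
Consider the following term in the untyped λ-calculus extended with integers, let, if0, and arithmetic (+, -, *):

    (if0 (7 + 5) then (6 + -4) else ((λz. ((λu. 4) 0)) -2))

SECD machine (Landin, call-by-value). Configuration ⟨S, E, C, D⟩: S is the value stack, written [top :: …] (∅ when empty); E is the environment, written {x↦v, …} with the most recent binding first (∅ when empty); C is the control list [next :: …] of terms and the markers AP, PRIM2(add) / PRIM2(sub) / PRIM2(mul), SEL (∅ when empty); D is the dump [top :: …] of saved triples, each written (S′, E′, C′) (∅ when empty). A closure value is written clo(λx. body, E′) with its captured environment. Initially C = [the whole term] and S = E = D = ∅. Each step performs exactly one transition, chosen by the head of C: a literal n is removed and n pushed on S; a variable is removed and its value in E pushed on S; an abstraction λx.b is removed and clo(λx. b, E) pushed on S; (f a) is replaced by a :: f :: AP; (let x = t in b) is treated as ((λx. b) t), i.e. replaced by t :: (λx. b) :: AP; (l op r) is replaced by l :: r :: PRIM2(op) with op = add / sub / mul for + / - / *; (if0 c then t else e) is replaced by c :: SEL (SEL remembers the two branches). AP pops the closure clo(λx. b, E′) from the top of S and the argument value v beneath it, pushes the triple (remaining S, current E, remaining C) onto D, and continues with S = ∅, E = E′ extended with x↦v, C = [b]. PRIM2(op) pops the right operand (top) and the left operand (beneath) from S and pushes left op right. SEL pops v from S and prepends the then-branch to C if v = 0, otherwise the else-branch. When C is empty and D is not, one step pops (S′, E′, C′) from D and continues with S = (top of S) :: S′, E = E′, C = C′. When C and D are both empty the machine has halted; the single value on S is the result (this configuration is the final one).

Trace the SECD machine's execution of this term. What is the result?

Answer: 4

Machine steps:
t=0: ⟨S=∅; E=∅; C=[(if0 (7 + 5) then (6 + -4) else ((λz. ((λu. 4) 0)) -2))]; D=∅⟩
t=1: ⟨S=∅; E=∅; C=[(7 + 5) :: SEL]; D=∅⟩
t=2: ⟨S=∅; E=∅; C=[7 :: 5 :: PRIM2(add) :: SEL]; D=∅⟩
t=3: ⟨S=[7]; E=∅; C=[5 :: PRIM2(add) :: SEL]; D=∅⟩
t=4: ⟨S=[5 :: 7]; E=∅; C=[PRIM2(add) :: SEL]; D=∅⟩
t=5: ⟨S=[12]; E=∅; C=[SEL]; D=∅⟩
t=6: ⟨S=∅; E=∅; C=[((λz. ((λu. 4) 0)) -2)]; D=∅⟩
t=7: ⟨S=∅; E=∅; C=[-2 :: (λz. ((λu. 4) 0)) :: AP]; D=∅⟩
t=8: ⟨S=[-2]; E=∅; C=[(λz. ((λu. 4) 0)) :: AP]; D=∅⟩
t=9: ⟨S=[clo(λz. ((λu. 4) 0), ∅) :: -2]; E=∅; C=[AP]; D=∅⟩
t=10: ⟨S=∅; E={z↦-2}; C=[((λu. 4) 0)]; D=[(∅, ∅, ∅)]⟩
t=11: ⟨S=∅; E={z↦-2}; C=[0 :: (λu. 4) :: AP]; D=[(∅, ∅, ∅)]⟩
t=12: ⟨S=[0]; E={z↦-2}; C=[(λu. 4) :: AP]; D=[(∅, ∅, ∅)]⟩
t=13: ⟨S=[clo(λu. 4, {z↦-2}) :: 0]; E={z↦-2}; C=[AP]; D=[(∅, ∅, ∅)]⟩
t=14: ⟨S=∅; E={u↦0, z↦-2}; C=[4]; D=[(∅, {z↦-2}, ∅) :: (∅, ∅, ∅)]⟩
t=15: ⟨S=[4]; E={u↦0, z↦-2}; C=∅; D=[(∅, {z↦-2}, ∅) :: (∅, ∅, ∅)]⟩
t=16: ⟨S=[4]; E={z↦-2}; C=∅; D=[(∅, ∅, ∅)]⟩
t=17: ⟨S=[4]; E=∅; C=∅; D=∅⟩
→ final value 4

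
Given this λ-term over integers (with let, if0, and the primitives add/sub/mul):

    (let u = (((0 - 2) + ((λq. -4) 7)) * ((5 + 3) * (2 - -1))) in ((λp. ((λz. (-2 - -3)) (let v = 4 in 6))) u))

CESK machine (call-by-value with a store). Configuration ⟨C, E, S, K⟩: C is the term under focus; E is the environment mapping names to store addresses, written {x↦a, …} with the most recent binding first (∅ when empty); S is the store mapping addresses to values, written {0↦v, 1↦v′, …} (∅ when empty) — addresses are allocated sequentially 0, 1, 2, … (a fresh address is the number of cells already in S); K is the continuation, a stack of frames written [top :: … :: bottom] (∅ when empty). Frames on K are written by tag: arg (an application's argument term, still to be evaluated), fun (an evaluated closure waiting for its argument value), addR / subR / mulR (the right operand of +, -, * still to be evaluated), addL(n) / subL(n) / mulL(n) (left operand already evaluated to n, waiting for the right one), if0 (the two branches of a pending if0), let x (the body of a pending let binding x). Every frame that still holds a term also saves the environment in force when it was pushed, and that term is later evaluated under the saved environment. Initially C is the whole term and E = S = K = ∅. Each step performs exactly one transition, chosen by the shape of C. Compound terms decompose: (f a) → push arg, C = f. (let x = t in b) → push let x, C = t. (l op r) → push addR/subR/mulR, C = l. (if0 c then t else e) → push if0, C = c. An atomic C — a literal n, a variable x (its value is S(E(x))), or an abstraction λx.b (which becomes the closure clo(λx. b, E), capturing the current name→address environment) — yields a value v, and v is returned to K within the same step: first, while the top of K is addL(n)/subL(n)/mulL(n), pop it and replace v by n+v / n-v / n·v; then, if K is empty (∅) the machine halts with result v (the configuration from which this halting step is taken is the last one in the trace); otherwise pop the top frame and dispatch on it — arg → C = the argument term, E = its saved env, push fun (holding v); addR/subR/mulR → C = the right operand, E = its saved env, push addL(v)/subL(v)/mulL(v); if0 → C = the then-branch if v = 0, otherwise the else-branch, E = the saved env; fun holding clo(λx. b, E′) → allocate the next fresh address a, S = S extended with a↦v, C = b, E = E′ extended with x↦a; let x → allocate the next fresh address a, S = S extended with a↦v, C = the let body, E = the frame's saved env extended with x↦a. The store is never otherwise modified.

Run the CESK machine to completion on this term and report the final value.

Answer: 1

Machine steps:
0. [C=(let u = (((0 - 2) + ((λq. -4) 7)) * ((5 + 3) * (2 - -1))) in ((λp. ((λz. (-2 - -3)) (let v = 4 in 6))) u)) | E=∅ | S=∅ | K=∅]
1. [C=(((0 - 2) + ((λq. -4) 7)) * ((5 + 3) * (2 - -1))) | E=∅ | S=∅ | K=[let u]]
2. [C=((0 - 2) + ((λq. -4) 7)) | E=∅ | S=∅ | K=[mulR :: let u]]
3. [C=(0 - 2) | E=∅ | S=∅ | K=[addR :: mulR :: let u]]
4. [C=0 | E=∅ | S=∅ | K=[subR :: addR :: mulR :: let u]]
5. [C=2 | E=∅ | S=∅ | K=[subL(0) :: addR :: mulR :: let u]]
6. [C=((λq. -4) 7) | E=∅ | S=∅ | K=[addL(-2) :: mulR :: let u]]
7. [C=(λq. -4) | E=∅ | S=∅ | K=[arg :: addL(-2) :: mulR :: let u]]
8. [C=7 | E=∅ | S=∅ | K=[fun :: addL(-2) :: mulR :: let u]]
9. [C=-4 | E={q↦0} | S={0↦7} | K=[addL(-2) :: mulR :: let u]]
10. [C=((5 + 3) * (2 - -1)) | E=∅ | S={0↦7} | K=[mulL(-6) :: let u]]
11. [C=(5 + 3) | E=∅ | S={0↦7} | K=[mulR :: mulL(-6) :: let u]]
12. [C=5 | E=∅ | S={0↦7} | K=[addR :: mulR :: mulL(-6) :: let u]]
13. [C=3 | E=∅ | S={0↦7} | K=[addL(5) :: mulR :: mulL(-6) :: let u]]
14. [C=(2 - -1) | E=∅ | S={0↦7} | K=[mulL(8) :: mulL(-6) :: let u]]
15. [C=2 | E=∅ | S={0↦7} | K=[subR :: mulL(8) :: mulL(-6) :: let u]]
16. [C=-1 | E=∅ | S={0↦7} | K=[subL(2) :: mulL(8) :: mulL(-6) :: let u]]
17. [C=((λp. ((λz. (-2 - -3)) (let v = 4 in 6))) u) | E={u↦1} | S={0↦7, 1↦-144} | K=∅]
18. [C=(λp. ((λz. (-2 - -3)) (let v = 4 in 6))) | E={u↦1} | S={0↦7, 1↦-144} | K=[arg]]
19. [C=u | E={u↦1} | S={0↦7, 1↦-144} | K=[fun]]
20. [C=((λz. (-2 - -3)) (let v = 4 in 6)) | E={p↦2, u↦1} | S={0↦7, 1↦-144, 2↦-144} | K=∅]
21. [C=(λz. (-2 - -3)) | E={p↦2, u↦1} | S={0↦7, 1↦-144, 2↦-144} | K=[arg]]
22. [C=(let v = 4 in 6) | E={p↦2, u↦1} | S={0↦7, 1↦-144, 2↦-144} | K=[fun]]
23. [C=4 | E={p↦2, u↦1} | S={0↦7, 1↦-144, 2↦-144} | K=[let v :: fun]]
24. [C=6 | E={v↦3, p↦2, u↦1} | S={0↦7, 1↦-144, 2↦-144, 3↦4} | K=[fun]]
25. [C=(-2 - -3) | E={z↦4, p↦2, u↦1} | S={0↦7, 1↦-144, 2↦-144, 3↦4, 4↦6} | K=∅]
26. [C=-2 | E={z↦4, p↦2, u↦1} | S={0↦7, 1↦-144, 2↦-144, 3↦4, 4↦6} | K=[subR]]
27. [C=-3 | E={z↦4, p↦2, u↦1} | S={0↦7, 1↦-144, 2↦-144, 3↦4, 4↦6} | K=[subL(-2)]]
→ final value 1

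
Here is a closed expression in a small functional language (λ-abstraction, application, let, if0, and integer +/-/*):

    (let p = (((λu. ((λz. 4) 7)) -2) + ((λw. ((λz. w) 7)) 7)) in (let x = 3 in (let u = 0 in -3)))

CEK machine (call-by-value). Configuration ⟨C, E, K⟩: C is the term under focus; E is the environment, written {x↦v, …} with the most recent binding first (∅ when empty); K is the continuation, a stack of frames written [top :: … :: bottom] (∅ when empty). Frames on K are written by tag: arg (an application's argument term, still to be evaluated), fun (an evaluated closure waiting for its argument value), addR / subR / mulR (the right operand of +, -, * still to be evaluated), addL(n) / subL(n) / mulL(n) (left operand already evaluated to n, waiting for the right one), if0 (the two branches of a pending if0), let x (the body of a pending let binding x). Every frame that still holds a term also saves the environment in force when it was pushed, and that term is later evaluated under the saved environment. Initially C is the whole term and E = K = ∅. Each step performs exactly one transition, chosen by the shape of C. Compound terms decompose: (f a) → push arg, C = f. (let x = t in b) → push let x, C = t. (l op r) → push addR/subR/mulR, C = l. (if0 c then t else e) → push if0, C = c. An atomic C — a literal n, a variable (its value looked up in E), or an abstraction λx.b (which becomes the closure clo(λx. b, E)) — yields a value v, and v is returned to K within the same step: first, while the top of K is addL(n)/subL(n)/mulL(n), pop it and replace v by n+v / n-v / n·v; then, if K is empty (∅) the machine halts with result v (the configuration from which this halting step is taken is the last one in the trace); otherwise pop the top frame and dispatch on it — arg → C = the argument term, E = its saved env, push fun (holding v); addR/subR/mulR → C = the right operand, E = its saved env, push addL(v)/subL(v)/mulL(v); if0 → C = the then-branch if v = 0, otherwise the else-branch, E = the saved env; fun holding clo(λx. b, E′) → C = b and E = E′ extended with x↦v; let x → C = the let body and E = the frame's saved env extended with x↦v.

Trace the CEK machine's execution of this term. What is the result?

Answer: -3

Derivation:
step 0: ⟨C=(let p = (((λu. ((λz. 4) 7)) -2) + ((λw. ((λz. w) 7)) 7)) in (let x = 3 in (let u = 0 in -3))); E=∅; K=∅⟩
step 1: ⟨C=(((λu. ((λz. 4) 7)) -2) + ((λw. ((λz. w) 7)) 7)); E=∅; K=[let p]⟩
step 2: ⟨C=((λu. ((λz. 4) 7)) -2); E=∅; K=[addR :: let p]⟩
step 3: ⟨C=(λu. ((λz. 4) 7)); E=∅; K=[arg :: addR :: let p]⟩
step 4: ⟨C=-2; E=∅; K=[fun :: addR :: let p]⟩
step 5: ⟨C=((λz. 4) 7); E={u↦-2}; K=[addR :: let p]⟩
step 6: ⟨C=(λz. 4); E={u↦-2}; K=[arg :: addR :: let p]⟩
step 7: ⟨C=7; E={u↦-2}; K=[fun :: addR :: let p]⟩
step 8: ⟨C=4; E={z↦7, u↦-2}; K=[addR :: let p]⟩
step 9: ⟨C=((λw. ((λz. w) 7)) 7); E=∅; K=[addL(4) :: let p]⟩
step 10: ⟨C=(λw. ((λz. w) 7)); E=∅; K=[arg :: addL(4) :: let p]⟩
step 11: ⟨C=7; E=∅; K=[fun :: addL(4) :: let p]⟩
step 12: ⟨C=((λz. w) 7); E={w↦7}; K=[addL(4) :: let p]⟩
step 13: ⟨C=(λz. w); E={w↦7}; K=[arg :: addL(4) :: let p]⟩
step 14: ⟨C=7; E={w↦7}; K=[fun :: addL(4) :: let p]⟩
step 15: ⟨C=w; E={z↦7, w↦7}; K=[addL(4) :: let p]⟩
step 16: ⟨C=(let x = 3 in (let u = 0 in -3)); E={p↦11}; K=∅⟩
step 17: ⟨C=3; E={p↦11}; K=[let x]⟩
step 18: ⟨C=(let u = 0 in -3); E={x↦3, p↦11}; K=∅⟩
step 19: ⟨C=0; E={x↦3, p↦11}; K=[let u]⟩
step 20: ⟨C=-3; E={u↦0, x↦3, p↦11}; K=∅⟩
→ final value -3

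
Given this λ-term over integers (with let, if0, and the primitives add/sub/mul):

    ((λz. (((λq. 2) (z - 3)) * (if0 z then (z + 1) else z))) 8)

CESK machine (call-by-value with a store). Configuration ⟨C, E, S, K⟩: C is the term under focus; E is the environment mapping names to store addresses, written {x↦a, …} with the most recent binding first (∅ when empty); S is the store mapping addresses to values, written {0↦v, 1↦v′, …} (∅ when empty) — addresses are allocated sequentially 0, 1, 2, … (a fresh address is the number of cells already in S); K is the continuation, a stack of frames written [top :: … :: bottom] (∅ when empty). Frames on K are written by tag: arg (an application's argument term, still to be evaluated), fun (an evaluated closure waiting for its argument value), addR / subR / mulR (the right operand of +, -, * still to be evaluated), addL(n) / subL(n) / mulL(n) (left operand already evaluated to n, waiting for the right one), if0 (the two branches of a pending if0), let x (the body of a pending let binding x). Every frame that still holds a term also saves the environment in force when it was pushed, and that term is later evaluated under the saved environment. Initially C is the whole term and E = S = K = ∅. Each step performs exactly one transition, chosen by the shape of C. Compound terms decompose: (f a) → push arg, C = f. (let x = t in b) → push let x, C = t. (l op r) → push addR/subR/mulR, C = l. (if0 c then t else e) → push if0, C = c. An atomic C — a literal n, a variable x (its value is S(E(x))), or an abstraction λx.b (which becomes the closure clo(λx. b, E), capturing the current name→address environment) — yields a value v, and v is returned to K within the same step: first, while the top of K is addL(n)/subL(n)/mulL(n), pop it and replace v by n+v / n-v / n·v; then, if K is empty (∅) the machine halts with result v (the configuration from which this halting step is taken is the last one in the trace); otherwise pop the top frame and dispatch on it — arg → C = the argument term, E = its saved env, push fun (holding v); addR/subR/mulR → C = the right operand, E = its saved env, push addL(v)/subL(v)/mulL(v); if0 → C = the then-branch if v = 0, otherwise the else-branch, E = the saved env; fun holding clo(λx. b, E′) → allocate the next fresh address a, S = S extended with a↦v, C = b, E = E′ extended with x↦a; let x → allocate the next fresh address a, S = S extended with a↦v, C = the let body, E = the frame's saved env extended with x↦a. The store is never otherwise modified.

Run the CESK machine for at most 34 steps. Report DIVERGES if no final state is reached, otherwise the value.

step 0: ⟨C=((λz. (((λq. 2) (z - 3)) * (if0 z then (z + 1) else z))) 8); E=∅; S=∅; K=∅⟩
step 1: ⟨C=(λz. (((λq. 2) (z - 3)) * (if0 z then (z + 1) else z))); E=∅; S=∅; K=[arg]⟩
step 2: ⟨C=8; E=∅; S=∅; K=[fun]⟩
step 3: ⟨C=(((λq. 2) (z - 3)) * (if0 z then (z + 1) else z)); E={z↦0}; S={0↦8}; K=∅⟩
step 4: ⟨C=((λq. 2) (z - 3)); E={z↦0}; S={0↦8}; K=[mulR]⟩
step 5: ⟨C=(λq. 2); E={z↦0}; S={0↦8}; K=[arg :: mulR]⟩
step 6: ⟨C=(z - 3); E={z↦0}; S={0↦8}; K=[fun :: mulR]⟩
step 7: ⟨C=z; E={z↦0}; S={0↦8}; K=[subR :: fun :: mulR]⟩
step 8: ⟨C=3; E={z↦0}; S={0↦8}; K=[subL(8) :: fun :: mulR]⟩
step 9: ⟨C=2; E={q↦1, z↦0}; S={0↦8, 1↦5}; K=[mulR]⟩
step 10: ⟨C=(if0 z then (z + 1) else z); E={z↦0}; S={0↦8, 1↦5}; K=[mulL(2)]⟩
step 11: ⟨C=z; E={z↦0}; S={0↦8, 1↦5}; K=[if0 :: mulL(2)]⟩
step 12: ⟨C=z; E={z↦0}; S={0↦8, 1↦5}; K=[mulL(2)]⟩
→ final value 16

Answer: 16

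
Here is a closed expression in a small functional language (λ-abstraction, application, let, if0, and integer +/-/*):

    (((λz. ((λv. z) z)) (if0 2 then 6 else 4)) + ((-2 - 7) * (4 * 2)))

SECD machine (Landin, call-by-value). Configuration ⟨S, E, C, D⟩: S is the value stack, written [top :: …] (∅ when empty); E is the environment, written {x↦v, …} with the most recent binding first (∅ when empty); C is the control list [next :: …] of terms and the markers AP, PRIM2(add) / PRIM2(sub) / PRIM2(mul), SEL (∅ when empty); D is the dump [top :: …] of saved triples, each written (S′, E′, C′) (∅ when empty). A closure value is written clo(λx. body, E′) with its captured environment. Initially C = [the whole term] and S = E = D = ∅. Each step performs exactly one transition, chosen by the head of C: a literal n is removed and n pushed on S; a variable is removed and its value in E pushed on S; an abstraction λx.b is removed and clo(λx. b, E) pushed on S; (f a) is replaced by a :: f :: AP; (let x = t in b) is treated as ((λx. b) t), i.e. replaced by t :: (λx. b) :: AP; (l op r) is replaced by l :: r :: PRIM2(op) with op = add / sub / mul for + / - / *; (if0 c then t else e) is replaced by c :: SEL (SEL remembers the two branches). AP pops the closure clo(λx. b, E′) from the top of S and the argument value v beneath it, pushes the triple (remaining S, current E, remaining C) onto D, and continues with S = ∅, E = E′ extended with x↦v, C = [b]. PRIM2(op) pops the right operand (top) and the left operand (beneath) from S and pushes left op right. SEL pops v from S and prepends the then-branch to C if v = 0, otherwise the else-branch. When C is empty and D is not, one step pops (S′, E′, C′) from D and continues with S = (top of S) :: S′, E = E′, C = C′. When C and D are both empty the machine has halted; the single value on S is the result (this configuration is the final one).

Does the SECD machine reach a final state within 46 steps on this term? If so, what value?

Answer: -68

Machine steps:
t=0: ⟨S=∅; E=∅; C=[(((λz. ((λv. z) z)) (if0 2 then 6 else 4)) + ((-2 - 7) * (4 * 2)))]; D=∅⟩
t=1: ⟨S=∅; E=∅; C=[((λz. ((λv. z) z)) (if0 2 then 6 else 4)) :: ((-2 - 7) * (4 * 2)) :: PRIM2(add)]; D=∅⟩
t=2: ⟨S=∅; E=∅; C=[(if0 2 then 6 else 4) :: (λz. ((λv. z) z)) :: AP :: ((-2 - 7) * (4 * 2)) :: PRIM2(add)]; D=∅⟩
t=3: ⟨S=∅; E=∅; C=[2 :: SEL :: (λz. ((λv. z) z)) :: AP :: ((-2 - 7) * (4 * 2)) :: PRIM2(add)]; D=∅⟩
t=4: ⟨S=[2]; E=∅; C=[SEL :: (λz. ((λv. z) z)) :: AP :: ((-2 - 7) * (4 * 2)) :: PRIM2(add)]; D=∅⟩
t=5: ⟨S=∅; E=∅; C=[4 :: (λz. ((λv. z) z)) :: AP :: ((-2 - 7) * (4 * 2)) :: PRIM2(add)]; D=∅⟩
t=6: ⟨S=[4]; E=∅; C=[(λz. ((λv. z) z)) :: AP :: ((-2 - 7) * (4 * 2)) :: PRIM2(add)]; D=∅⟩
t=7: ⟨S=[clo(λz. ((λv. z) z), ∅) :: 4]; E=∅; C=[AP :: ((-2 - 7) * (4 * 2)) :: PRIM2(add)]; D=∅⟩
t=8: ⟨S=∅; E={z↦4}; C=[((λv. z) z)]; D=[(∅, ∅, [((-2 - 7) * (4 * 2)) :: PRIM2(add)])]⟩
t=9: ⟨S=∅; E={z↦4}; C=[z :: (λv. z) :: AP]; D=[(∅, ∅, [((-2 - 7) * (4 * 2)) :: PRIM2(add)])]⟩
t=10: ⟨S=[4]; E={z↦4}; C=[(λv. z) :: AP]; D=[(∅, ∅, [((-2 - 7) * (4 * 2)) :: PRIM2(add)])]⟩
t=11: ⟨S=[clo(λv. z, {z↦4}) :: 4]; E={z↦4}; C=[AP]; D=[(∅, ∅, [((-2 - 7) * (4 * 2)) :: PRIM2(add)])]⟩
t=12: ⟨S=∅; E={v↦4, z↦4}; C=[z]; D=[(∅, {z↦4}, ∅) :: (∅, ∅, [((-2 - 7) * (4 * 2)) :: PRIM2(add)])]⟩
t=13: ⟨S=[4]; E={v↦4, z↦4}; C=∅; D=[(∅, {z↦4}, ∅) :: (∅, ∅, [((-2 - 7) * (4 * 2)) :: PRIM2(add)])]⟩
t=14: ⟨S=[4]; E={z↦4}; C=∅; D=[(∅, ∅, [((-2 - 7) * (4 * 2)) :: PRIM2(add)])]⟩
t=15: ⟨S=[4]; E=∅; C=[((-2 - 7) * (4 * 2)) :: PRIM2(add)]; D=∅⟩
t=16: ⟨S=[4]; E=∅; C=[(-2 - 7) :: (4 * 2) :: PRIM2(mul) :: PRIM2(add)]; D=∅⟩
t=17: ⟨S=[4]; E=∅; C=[-2 :: 7 :: PRIM2(sub) :: (4 * 2) :: PRIM2(mul) :: PRIM2(add)]; D=∅⟩
t=18: ⟨S=[-2 :: 4]; E=∅; C=[7 :: PRIM2(sub) :: (4 * 2) :: PRIM2(mul) :: PRIM2(add)]; D=∅⟩
t=19: ⟨S=[7 :: -2 :: 4]; E=∅; C=[PRIM2(sub) :: (4 * 2) :: PRIM2(mul) :: PRIM2(add)]; D=∅⟩
t=20: ⟨S=[-9 :: 4]; E=∅; C=[(4 * 2) :: PRIM2(mul) :: PRIM2(add)]; D=∅⟩
t=21: ⟨S=[-9 :: 4]; E=∅; C=[4 :: 2 :: PRIM2(mul) :: PRIM2(mul) :: PRIM2(add)]; D=∅⟩
t=22: ⟨S=[4 :: -9 :: 4]; E=∅; C=[2 :: PRIM2(mul) :: PRIM2(mul) :: PRIM2(add)]; D=∅⟩
t=23: ⟨S=[2 :: 4 :: -9 :: 4]; E=∅; C=[PRIM2(mul) :: PRIM2(mul) :: PRIM2(add)]; D=∅⟩
t=24: ⟨S=[8 :: -9 :: 4]; E=∅; C=[PRIM2(mul) :: PRIM2(add)]; D=∅⟩
t=25: ⟨S=[-72 :: 4]; E=∅; C=[PRIM2(add)]; D=∅⟩
t=26: ⟨S=[-68]; E=∅; C=∅; D=∅⟩
→ final value -68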